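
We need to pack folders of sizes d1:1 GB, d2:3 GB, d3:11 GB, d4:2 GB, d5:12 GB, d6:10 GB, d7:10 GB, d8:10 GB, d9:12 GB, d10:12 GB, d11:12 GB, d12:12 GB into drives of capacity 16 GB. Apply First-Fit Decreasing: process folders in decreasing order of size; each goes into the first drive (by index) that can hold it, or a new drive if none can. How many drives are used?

Sorted descending: 12, 12, 12, 12, 12, 11, 10, 10, 10, 3, 2, 1.
Put 12 GB in drive 1; 4 GB remain.
Put 12 GB in drive 2; 4 GB remain.
Put 12 GB in drive 3; 4 GB remain.
Put 12 GB in drive 4; 4 GB remain.
Put 12 GB in drive 5; 4 GB remain.
Put 11 GB in drive 6; 5 GB remain.
Put 10 GB in drive 7; 6 GB remain.
Put 10 GB in drive 8; 6 GB remain.
Put 10 GB in drive 9; 6 GB remain.
Put 3 GB in drive 1; 1 GB remain.
Put 2 GB in drive 2; 2 GB remain.
Put 1 GB in drive 1; 0 GB remain.
Final drives: [12,3,1] [12,2] [12] [12] [12] [11] [10] [10] [10].

9 drives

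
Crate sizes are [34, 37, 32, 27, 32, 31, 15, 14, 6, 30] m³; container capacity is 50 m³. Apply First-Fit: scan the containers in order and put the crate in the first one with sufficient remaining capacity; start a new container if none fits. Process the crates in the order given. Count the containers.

7

Put 34 m³ in container 1; 16 m³ remain.
Put 37 m³ in container 2; 13 m³ remain.
Put 32 m³ in container 3; 18 m³ remain.
Put 27 m³ in container 4; 23 m³ remain.
Put 32 m³ in container 5; 18 m³ remain.
Put 31 m³ in container 6; 19 m³ remain.
Put 15 m³ in container 1; 1 m³ remain.
Put 14 m³ in container 3; 4 m³ remain.
Put 6 m³ in container 2; 7 m³ remain.
Put 30 m³ in container 7; 20 m³ remain.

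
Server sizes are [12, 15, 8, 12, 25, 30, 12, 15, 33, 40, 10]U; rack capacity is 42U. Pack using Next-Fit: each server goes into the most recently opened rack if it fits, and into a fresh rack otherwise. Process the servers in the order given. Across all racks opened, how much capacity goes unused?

rack 1: place 12U, 30U left
rack 1: place 15U, 15U left
rack 1: place 8U, 7U left
rack 2: place 12U, 30U left
rack 2: place 25U, 5U left
rack 3: place 30U, 12U left
rack 3: place 12U, 0U left
rack 4: place 15U, 27U left
rack 5: place 33U, 9U left
rack 6: place 40U, 2U left
rack 7: place 10U, 32U left
7 racks × 42U = 294U; used 212U; unused 82U.

82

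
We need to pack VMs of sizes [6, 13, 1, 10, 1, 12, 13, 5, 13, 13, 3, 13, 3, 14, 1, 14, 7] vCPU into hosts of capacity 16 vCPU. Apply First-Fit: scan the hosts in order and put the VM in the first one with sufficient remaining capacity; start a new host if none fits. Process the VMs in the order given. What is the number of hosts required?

6 vCPU → host 1 (remaining 10 vCPU)
13 vCPU → host 2 (remaining 3 vCPU)
1 vCPU → host 1 (remaining 9 vCPU)
10 vCPU → host 3 (remaining 6 vCPU)
1 vCPU → host 1 (remaining 8 vCPU)
12 vCPU → host 4 (remaining 4 vCPU)
13 vCPU → host 5 (remaining 3 vCPU)
5 vCPU → host 1 (remaining 3 vCPU)
13 vCPU → host 6 (remaining 3 vCPU)
13 vCPU → host 7 (remaining 3 vCPU)
3 vCPU → host 1 (remaining 0 vCPU)
13 vCPU → host 8 (remaining 3 vCPU)
3 vCPU → host 2 (remaining 0 vCPU)
14 vCPU → host 9 (remaining 2 vCPU)
1 vCPU → host 3 (remaining 5 vCPU)
14 vCPU → host 10 (remaining 2 vCPU)
7 vCPU → host 11 (remaining 9 vCPU)
Final hosts: [6,1,1,5,3] [13,3] [10,1] [12] [13] [13] [13] [13] [14] [14] [7].

11 hosts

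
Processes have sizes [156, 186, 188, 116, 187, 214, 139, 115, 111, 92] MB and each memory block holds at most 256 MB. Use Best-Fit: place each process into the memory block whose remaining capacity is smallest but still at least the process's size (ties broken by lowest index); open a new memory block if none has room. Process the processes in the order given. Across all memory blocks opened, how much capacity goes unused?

288

memory block 1: place 156 MB, 100 MB left
memory block 2: place 186 MB, 70 MB left
memory block 3: place 188 MB, 68 MB left
memory block 4: place 116 MB, 140 MB left
memory block 5: place 187 MB, 69 MB left
memory block 6: place 214 MB, 42 MB left
memory block 4: place 139 MB, 1 MB left
memory block 7: place 115 MB, 141 MB left
memory block 7: place 111 MB, 30 MB left
memory block 1: place 92 MB, 8 MB left
7 memory blocks × 256 MB = 1792 MB; used 1504 MB; unused 288 MB.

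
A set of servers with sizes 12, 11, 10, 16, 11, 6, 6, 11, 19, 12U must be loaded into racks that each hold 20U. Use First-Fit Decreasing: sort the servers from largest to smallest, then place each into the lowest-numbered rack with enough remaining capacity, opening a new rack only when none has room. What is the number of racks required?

8

Sorted descending: 19, 16, 12, 12, 11, 11, 11, 10, 6, 6.
rack 1: place 19U, 1U left
rack 2: place 16U, 4U left
rack 3: place 12U, 8U left
rack 4: place 12U, 8U left
rack 5: place 11U, 9U left
rack 6: place 11U, 9U left
rack 7: place 11U, 9U left
rack 8: place 10U, 10U left
rack 3: place 6U, 2U left
rack 4: place 6U, 2U left
Final racks: [19] [16] [12,6] [12,6] [11] [11] [11] [10].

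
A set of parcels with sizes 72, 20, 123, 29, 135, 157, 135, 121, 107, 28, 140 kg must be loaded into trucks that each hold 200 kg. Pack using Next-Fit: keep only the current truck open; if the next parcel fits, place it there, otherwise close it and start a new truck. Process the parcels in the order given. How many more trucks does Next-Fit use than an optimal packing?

1

Next-Fit: [72,20] [123,29] [135] [157] [135] [121] [107,28] [140] → 8 trucks.
7 parcels exceed 100 kg (half the capacity), and no two of those can share a truck, so at least 7 trucks are needed.
An optimal packing achieves that bound: [157,29] [140,28,20] [135] [135] [123,72] [121] [107] → 7 trucks.
Excess: 8 − 7 = 1.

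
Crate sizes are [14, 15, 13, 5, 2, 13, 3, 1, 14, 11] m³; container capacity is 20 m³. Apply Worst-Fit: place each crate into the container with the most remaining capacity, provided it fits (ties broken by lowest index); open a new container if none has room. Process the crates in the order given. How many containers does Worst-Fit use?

6

14 m³ → container 1 (remaining 6 m³)
15 m³ → container 2 (remaining 5 m³)
13 m³ → container 3 (remaining 7 m³)
5 m³ → container 3 (remaining 2 m³)
2 m³ → container 1 (remaining 4 m³)
13 m³ → container 4 (remaining 7 m³)
3 m³ → container 4 (remaining 4 m³)
1 m³ → container 2 (remaining 4 m³)
14 m³ → container 5 (remaining 6 m³)
11 m³ → container 6 (remaining 9 m³)
Final containers: [14,2] [15,1] [13,5] [13,3] [14] [11].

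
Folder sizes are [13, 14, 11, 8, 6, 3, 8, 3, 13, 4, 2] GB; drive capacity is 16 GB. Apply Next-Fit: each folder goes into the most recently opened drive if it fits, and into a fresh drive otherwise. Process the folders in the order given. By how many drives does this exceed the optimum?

Next-Fit: [13] [14] [11] [8,6] [3,8,3] [13] [4,2] → 7 drives.
Total size 85 GB; any packing needs at least ⌈85/16⌉ = 6 drives.
An optimal packing achieves that bound: [14,2] [13,3] [13,3] [11,4] [8,8] [6] → 6 drives.
Excess: 7 − 6 = 1.

1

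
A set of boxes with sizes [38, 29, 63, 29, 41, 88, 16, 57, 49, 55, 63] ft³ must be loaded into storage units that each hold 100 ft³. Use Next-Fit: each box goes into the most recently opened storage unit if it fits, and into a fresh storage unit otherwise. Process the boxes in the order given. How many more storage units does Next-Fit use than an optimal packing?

2

Next-Fit: [38,29] [63,29] [41] [88] [16,57] [49] [55] [63] → 8 storage units.
Total size 528 ft³; any packing needs at least ⌈528/100⌉ = 6 storage units.
An optimal packing achieves that bound: [88] [63,29] [63,29] [57,41] [55,38] [49,16] → 6 storage units.
Excess: 8 − 6 = 2.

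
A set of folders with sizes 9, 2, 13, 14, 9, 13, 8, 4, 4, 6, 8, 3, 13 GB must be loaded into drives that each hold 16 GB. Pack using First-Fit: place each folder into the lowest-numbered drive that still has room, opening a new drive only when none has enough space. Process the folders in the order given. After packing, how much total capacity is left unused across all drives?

22

drive 1: place 9 GB, 7 GB left
drive 1: place 2 GB, 5 GB left
drive 2: place 13 GB, 3 GB left
drive 3: place 14 GB, 2 GB left
drive 4: place 9 GB, 7 GB left
drive 5: place 13 GB, 3 GB left
drive 6: place 8 GB, 8 GB left
drive 1: place 4 GB, 1 GB left
drive 4: place 4 GB, 3 GB left
drive 6: place 6 GB, 2 GB left
drive 7: place 8 GB, 8 GB left
drive 2: place 3 GB, 0 GB left
drive 8: place 13 GB, 3 GB left
8 drives × 16 GB = 128 GB; used 106 GB; unused 22 GB.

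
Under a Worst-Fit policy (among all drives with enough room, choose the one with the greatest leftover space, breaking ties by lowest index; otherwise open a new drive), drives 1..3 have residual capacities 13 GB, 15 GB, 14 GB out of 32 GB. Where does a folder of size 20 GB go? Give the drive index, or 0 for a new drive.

No drive has ≥ 20 GB free, so a new drive is opened.

0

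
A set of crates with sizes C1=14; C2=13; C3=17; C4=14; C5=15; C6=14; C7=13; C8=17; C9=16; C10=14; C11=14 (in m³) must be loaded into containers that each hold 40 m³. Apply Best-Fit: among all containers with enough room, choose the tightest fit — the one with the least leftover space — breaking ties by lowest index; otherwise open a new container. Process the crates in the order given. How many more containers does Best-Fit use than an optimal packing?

Best-Fit: [14,13,13] [17,14] [15,14] [17,16] [14,14] → 5 containers.
Total size 161 m³; any packing needs at least ⌈161/40⌉ = 5 containers.
So 5 is already optimal.

0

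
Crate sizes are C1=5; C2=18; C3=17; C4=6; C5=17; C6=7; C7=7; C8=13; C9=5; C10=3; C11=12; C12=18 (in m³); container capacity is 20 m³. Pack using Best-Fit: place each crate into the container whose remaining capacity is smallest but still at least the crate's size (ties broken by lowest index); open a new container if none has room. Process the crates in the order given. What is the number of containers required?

7

Put C1 (5 m³) in container 1; 15 m³ remain.
Put C2 (18 m³) in container 2; 2 m³ remain.
Put C3 (17 m³) in container 3; 3 m³ remain.
Put C4 (6 m³) in container 1; 9 m³ remain.
Put C5 (17 m³) in container 4; 3 m³ remain.
Put C6 (7 m³) in container 1; 2 m³ remain.
Put C7 (7 m³) in container 5; 13 m³ remain.
Put C8 (13 m³) in container 5; 0 m³ remain.
Put C9 (5 m³) in container 6; 15 m³ remain.
Put C10 (3 m³) in container 3; 0 m³ remain.
Put C11 (12 m³) in container 6; 3 m³ remain.
Put C12 (18 m³) in container 7; 2 m³ remain.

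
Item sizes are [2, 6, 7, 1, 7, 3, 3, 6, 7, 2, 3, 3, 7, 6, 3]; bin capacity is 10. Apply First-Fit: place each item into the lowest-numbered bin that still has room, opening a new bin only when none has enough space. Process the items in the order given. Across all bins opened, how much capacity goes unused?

4

bin 1: place 2, 8 left
bin 1: place 6, 2 left
bin 2: place 7, 3 left
bin 1: place 1, 1 left
bin 3: place 7, 3 left
bin 2: place 3, 0 left
bin 3: place 3, 0 left
bin 4: place 6, 4 left
bin 5: place 7, 3 left
bin 4: place 2, 2 left
bin 5: place 3, 0 left
bin 6: place 3, 7 left
bin 6: place 7, 0 left
bin 7: place 6, 4 left
bin 7: place 3, 1 left
7 bins × 10 = 70; used 66; unused 4.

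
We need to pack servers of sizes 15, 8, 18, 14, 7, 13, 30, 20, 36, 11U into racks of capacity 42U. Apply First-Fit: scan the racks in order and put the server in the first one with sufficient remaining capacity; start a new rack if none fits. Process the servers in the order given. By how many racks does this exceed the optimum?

First-Fit: [15,8,18] [14,7,13] [30,11] [20] [36] → 5 racks.
Total size 172U; any packing needs at least ⌈172/42⌉ = 5 racks.
So 5 is already optimal.

0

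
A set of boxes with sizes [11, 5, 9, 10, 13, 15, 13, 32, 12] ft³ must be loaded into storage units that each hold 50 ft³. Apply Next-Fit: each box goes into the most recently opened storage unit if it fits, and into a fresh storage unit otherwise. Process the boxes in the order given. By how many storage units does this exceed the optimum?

Next-Fit: [11,5,9,10,13] [15,13] [32,12] → 3 storage units.
Total size 120 ft³; any packing needs at least ⌈120/50⌉ = 3 storage units.
So 3 is already optimal.

0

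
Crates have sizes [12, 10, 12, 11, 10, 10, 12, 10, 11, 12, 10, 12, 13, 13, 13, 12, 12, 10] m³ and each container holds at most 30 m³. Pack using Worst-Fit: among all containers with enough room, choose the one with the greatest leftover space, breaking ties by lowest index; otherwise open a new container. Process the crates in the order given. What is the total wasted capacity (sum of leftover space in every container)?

12 m³ → container 1 (remaining 18 m³)
10 m³ → container 1 (remaining 8 m³)
12 m³ → container 2 (remaining 18 m³)
11 m³ → container 2 (remaining 7 m³)
10 m³ → container 3 (remaining 20 m³)
10 m³ → container 3 (remaining 10 m³)
12 m³ → container 4 (remaining 18 m³)
10 m³ → container 4 (remaining 8 m³)
11 m³ → container 5 (remaining 19 m³)
12 m³ → container 5 (remaining 7 m³)
10 m³ → container 3 (remaining 0 m³)
12 m³ → container 6 (remaining 18 m³)
13 m³ → container 6 (remaining 5 m³)
13 m³ → container 7 (remaining 17 m³)
13 m³ → container 7 (remaining 4 m³)
12 m³ → container 8 (remaining 18 m³)
12 m³ → container 8 (remaining 6 m³)
10 m³ → container 9 (remaining 20 m³)
9 containers × 30 m³ = 270 m³; used 205 m³; unused 65 m³.

65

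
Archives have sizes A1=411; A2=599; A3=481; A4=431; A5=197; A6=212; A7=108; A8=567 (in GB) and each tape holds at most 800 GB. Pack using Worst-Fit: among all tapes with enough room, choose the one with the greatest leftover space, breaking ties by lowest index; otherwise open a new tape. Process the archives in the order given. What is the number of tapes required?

5

A1 (411 GB) → tape 1 (remaining 389 GB)
A2 (599 GB) → tape 2 (remaining 201 GB)
A3 (481 GB) → tape 3 (remaining 319 GB)
A4 (431 GB) → tape 4 (remaining 369 GB)
A5 (197 GB) → tape 1 (remaining 192 GB)
A6 (212 GB) → tape 4 (remaining 157 GB)
A7 (108 GB) → tape 3 (remaining 211 GB)
A8 (567 GB) → tape 5 (remaining 233 GB)
Final tapes: [411,197] [599] [481,108] [431,212] [567].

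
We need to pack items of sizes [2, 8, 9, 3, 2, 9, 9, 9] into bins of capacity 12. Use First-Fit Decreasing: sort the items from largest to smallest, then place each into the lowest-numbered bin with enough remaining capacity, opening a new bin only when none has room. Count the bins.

5 bins

Sorted descending: 9, 9, 9, 9, 8, 3, 2, 2.
bin 1: place 9, 3 left
bin 2: place 9, 3 left
bin 3: place 9, 3 left
bin 4: place 9, 3 left
bin 5: place 8, 4 left
bin 1: place 3, 0 left
bin 2: place 2, 1 left
bin 3: place 2, 1 left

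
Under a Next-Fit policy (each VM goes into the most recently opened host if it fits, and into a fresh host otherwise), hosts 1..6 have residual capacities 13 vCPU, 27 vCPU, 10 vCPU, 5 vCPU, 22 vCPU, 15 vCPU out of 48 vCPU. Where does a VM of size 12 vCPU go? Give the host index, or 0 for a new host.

6

Next-Fit only looks at host 6, which has 15 vCPU free.
12 vCPU fits there.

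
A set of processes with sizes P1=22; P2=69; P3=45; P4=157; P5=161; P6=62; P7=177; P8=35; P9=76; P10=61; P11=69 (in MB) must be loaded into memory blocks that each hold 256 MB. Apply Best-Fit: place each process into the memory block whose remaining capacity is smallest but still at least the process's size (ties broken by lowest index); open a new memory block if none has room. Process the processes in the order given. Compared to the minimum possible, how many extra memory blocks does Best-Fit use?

Best-Fit: [22,69,45,61] [157,76] [161,62] [177,35] [69] → 5 memory blocks.
Total size 934 MB; any packing needs at least ⌈934/256⌉ = 4 memory blocks.
An optimal packing achieves that bound: [177,76] [161,69,22] [157,69] [62,61,45,35] → 4 memory blocks.
Excess: 5 − 4 = 1.

1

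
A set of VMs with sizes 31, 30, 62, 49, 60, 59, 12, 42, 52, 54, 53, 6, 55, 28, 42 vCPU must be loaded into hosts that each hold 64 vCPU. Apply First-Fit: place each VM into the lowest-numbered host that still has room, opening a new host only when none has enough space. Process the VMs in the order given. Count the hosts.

12 hosts

host 1: place 31 vCPU, 33 vCPU left
host 1: place 30 vCPU, 3 vCPU left
host 2: place 62 vCPU, 2 vCPU left
host 3: place 49 vCPU, 15 vCPU left
host 4: place 60 vCPU, 4 vCPU left
host 5: place 59 vCPU, 5 vCPU left
host 3: place 12 vCPU, 3 vCPU left
host 6: place 42 vCPU, 22 vCPU left
host 7: place 52 vCPU, 12 vCPU left
host 8: place 54 vCPU, 10 vCPU left
host 9: place 53 vCPU, 11 vCPU left
host 6: place 6 vCPU, 16 vCPU left
host 10: place 55 vCPU, 9 vCPU left
host 11: place 28 vCPU, 36 vCPU left
host 12: place 42 vCPU, 22 vCPU left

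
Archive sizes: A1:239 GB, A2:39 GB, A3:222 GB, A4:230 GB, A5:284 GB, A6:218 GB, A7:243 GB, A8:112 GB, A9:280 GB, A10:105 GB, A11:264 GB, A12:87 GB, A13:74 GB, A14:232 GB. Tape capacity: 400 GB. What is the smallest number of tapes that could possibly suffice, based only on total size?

Total size = 239 + 39 + 222 + 230 + 284 + 218 + 243 + 112 + 280 + 105 + 264 + 87 + 74 + 232 = 2629 GB.
⌈2629 / 400⌉ = 7.

7 tapes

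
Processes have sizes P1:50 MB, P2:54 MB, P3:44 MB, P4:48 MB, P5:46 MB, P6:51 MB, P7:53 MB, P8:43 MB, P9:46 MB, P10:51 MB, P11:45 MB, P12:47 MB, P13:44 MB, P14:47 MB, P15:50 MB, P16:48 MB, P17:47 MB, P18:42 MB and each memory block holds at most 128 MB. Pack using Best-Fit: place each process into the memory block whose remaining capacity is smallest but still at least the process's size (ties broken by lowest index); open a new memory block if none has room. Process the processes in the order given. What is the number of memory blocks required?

9 memory blocks

Put P1 (50 MB) in memory block 1; 78 MB remain.
Put P2 (54 MB) in memory block 1; 24 MB remain.
Put P3 (44 MB) in memory block 2; 84 MB remain.
Put P4 (48 MB) in memory block 2; 36 MB remain.
Put P5 (46 MB) in memory block 3; 82 MB remain.
Put P6 (51 MB) in memory block 3; 31 MB remain.
Put P7 (53 MB) in memory block 4; 75 MB remain.
Put P8 (43 MB) in memory block 4; 32 MB remain.
Put P9 (46 MB) in memory block 5; 82 MB remain.
Put P10 (51 MB) in memory block 5; 31 MB remain.
Put P11 (45 MB) in memory block 6; 83 MB remain.
Put P12 (47 MB) in memory block 6; 36 MB remain.
Put P13 (44 MB) in memory block 7; 84 MB remain.
Put P14 (47 MB) in memory block 7; 37 MB remain.
Put P15 (50 MB) in memory block 8; 78 MB remain.
Put P16 (48 MB) in memory block 8; 30 MB remain.
Put P17 (47 MB) in memory block 9; 81 MB remain.
Put P18 (42 MB) in memory block 9; 39 MB remain.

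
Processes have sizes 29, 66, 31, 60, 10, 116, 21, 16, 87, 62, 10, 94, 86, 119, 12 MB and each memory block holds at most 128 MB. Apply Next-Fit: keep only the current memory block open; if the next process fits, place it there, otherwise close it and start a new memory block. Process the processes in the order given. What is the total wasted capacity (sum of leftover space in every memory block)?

29 MB → memory block 1 (remaining 99 MB)
66 MB → memory block 1 (remaining 33 MB)
31 MB → memory block 1 (remaining 2 MB)
60 MB → memory block 2 (remaining 68 MB)
10 MB → memory block 2 (remaining 58 MB)
116 MB → memory block 3 (remaining 12 MB)
21 MB → memory block 4 (remaining 107 MB)
16 MB → memory block 4 (remaining 91 MB)
87 MB → memory block 4 (remaining 4 MB)
62 MB → memory block 5 (remaining 66 MB)
10 MB → memory block 5 (remaining 56 MB)
94 MB → memory block 6 (remaining 34 MB)
86 MB → memory block 7 (remaining 42 MB)
119 MB → memory block 8 (remaining 9 MB)
12 MB → memory block 9 (remaining 116 MB)
9 memory blocks × 128 MB = 1152 MB; used 819 MB; unused 333 MB.

333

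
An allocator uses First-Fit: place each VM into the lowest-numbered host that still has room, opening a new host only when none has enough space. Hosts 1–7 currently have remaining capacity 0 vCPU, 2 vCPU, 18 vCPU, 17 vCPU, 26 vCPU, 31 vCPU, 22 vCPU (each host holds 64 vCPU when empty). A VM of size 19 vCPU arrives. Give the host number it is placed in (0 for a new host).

Hosts with room: host 5 (26 vCPU), host 6 (31 vCPU), host 7 (22 vCPU).
The first with room is host 5.

5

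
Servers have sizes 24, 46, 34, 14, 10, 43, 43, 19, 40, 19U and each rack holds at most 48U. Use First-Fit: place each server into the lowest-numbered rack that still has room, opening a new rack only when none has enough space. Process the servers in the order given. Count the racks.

7 racks

Put 24U in rack 1; 24U remain.
Put 46U in rack 2; 2U remain.
Put 34U in rack 3; 14U remain.
Put 14U in rack 1; 10U remain.
Put 10U in rack 1; 0U remain.
Put 43U in rack 4; 5U remain.
Put 43U in rack 5; 5U remain.
Put 19U in rack 6; 29U remain.
Put 40U in rack 7; 8U remain.
Put 19U in rack 6; 10U remain.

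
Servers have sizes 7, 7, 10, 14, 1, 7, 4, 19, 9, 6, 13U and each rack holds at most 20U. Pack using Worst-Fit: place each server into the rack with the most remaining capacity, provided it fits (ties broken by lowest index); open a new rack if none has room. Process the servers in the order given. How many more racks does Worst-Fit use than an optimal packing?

Worst-Fit: [7,7,4] [10,1,7] [14] [19] [9,6] [13] → 6 racks.
Total size 97U; any packing needs at least ⌈97/20⌉ = 5 racks.
An optimal packing achieves that bound: [19,1] [14,6] [13,7] [10,9] [7,7,4] → 5 racks.
Excess: 6 − 5 = 1.

1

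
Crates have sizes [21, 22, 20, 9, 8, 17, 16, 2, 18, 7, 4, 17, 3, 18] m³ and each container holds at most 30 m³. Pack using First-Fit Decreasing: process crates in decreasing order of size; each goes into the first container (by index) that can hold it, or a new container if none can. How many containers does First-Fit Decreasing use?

Sorted descending: 22, 21, 20, 18, 18, 17, 17, 16, 9, 8, 7, 4, 3, 2.
Put 22 m³ in container 1; 8 m³ remain.
Put 21 m³ in container 2; 9 m³ remain.
Put 20 m³ in container 3; 10 m³ remain.
Put 18 m³ in container 4; 12 m³ remain.
Put 18 m³ in container 5; 12 m³ remain.
Put 17 m³ in container 6; 13 m³ remain.
Put 17 m³ in container 7; 13 m³ remain.
Put 16 m³ in container 8; 14 m³ remain.
Put 9 m³ in container 2; 0 m³ remain.
Put 8 m³ in container 1; 0 m³ remain.
Put 7 m³ in container 3; 3 m³ remain.
Put 4 m³ in container 4; 8 m³ remain.
Put 3 m³ in container 3; 0 m³ remain.
Put 2 m³ in container 4; 6 m³ remain.
Final containers: [22,8] [21,9] [20,7,3] [18,4,2] [18] [17] [17] [16].

8 containers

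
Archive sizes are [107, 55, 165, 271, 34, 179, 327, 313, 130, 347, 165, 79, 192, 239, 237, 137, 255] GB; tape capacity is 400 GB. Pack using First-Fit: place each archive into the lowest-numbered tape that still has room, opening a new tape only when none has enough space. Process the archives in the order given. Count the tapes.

10

Put 107 GB in tape 1; 293 GB remain.
Put 55 GB in tape 1; 238 GB remain.
Put 165 GB in tape 1; 73 GB remain.
Put 271 GB in tape 2; 129 GB remain.
Put 34 GB in tape 1; 39 GB remain.
Put 179 GB in tape 3; 221 GB remain.
Put 327 GB in tape 4; 73 GB remain.
Put 313 GB in tape 5; 87 GB remain.
Put 130 GB in tape 3; 91 GB remain.
Put 347 GB in tape 6; 53 GB remain.
Put 165 GB in tape 7; 235 GB remain.
Put 79 GB in tape 2; 50 GB remain.
Put 192 GB in tape 7; 43 GB remain.
Put 239 GB in tape 8; 161 GB remain.
Put 237 GB in tape 9; 163 GB remain.
Put 137 GB in tape 8; 24 GB remain.
Put 255 GB in tape 10; 145 GB remain.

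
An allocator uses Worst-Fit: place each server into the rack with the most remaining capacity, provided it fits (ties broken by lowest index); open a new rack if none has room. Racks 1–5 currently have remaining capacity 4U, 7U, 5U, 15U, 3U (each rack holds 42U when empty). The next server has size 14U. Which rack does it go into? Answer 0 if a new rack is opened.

4

Racks with room: rack 4 (15U).
Most room is rack 4 with 15U free.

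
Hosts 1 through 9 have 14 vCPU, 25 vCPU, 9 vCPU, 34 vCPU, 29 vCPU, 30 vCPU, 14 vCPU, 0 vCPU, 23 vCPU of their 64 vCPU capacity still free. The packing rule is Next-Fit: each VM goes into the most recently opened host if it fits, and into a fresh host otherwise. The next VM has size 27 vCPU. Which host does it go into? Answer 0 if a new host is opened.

0

Next-Fit only looks at host 9, which has 23 vCPU free.
27 vCPU does not fit, so a new host is opened.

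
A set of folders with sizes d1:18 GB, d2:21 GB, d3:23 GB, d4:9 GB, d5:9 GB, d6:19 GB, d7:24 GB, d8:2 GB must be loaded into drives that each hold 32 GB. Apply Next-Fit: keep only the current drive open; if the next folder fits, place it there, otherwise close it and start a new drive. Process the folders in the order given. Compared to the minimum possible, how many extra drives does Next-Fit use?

0

Next-Fit: [18] [21] [23,9] [9,19] [24,2] → 5 drives.
5 folders exceed 16 GB (half the capacity), and no two of those can share a drive, so at least 5 drives are needed.
So 5 is already optimal.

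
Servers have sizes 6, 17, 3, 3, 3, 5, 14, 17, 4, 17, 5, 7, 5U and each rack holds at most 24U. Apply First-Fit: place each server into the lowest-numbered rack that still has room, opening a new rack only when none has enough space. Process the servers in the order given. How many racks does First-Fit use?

Put 6U in rack 1; 18U remain.
Put 17U in rack 1; 1U remain.
Put 3U in rack 2; 21U remain.
Put 3U in rack 2; 18U remain.
Put 3U in rack 2; 15U remain.
Put 5U in rack 2; 10U remain.
Put 14U in rack 3; 10U remain.
Put 17U in rack 4; 7U remain.
Put 4U in rack 2; 6U remain.
Put 17U in rack 5; 7U remain.
Put 5U in rack 2; 1U remain.
Put 7U in rack 3; 3U remain.
Put 5U in rack 4; 2U remain.
Final racks: [6,17] [3,3,3,5,4,5] [14,7] [17,5] [17].

5 racks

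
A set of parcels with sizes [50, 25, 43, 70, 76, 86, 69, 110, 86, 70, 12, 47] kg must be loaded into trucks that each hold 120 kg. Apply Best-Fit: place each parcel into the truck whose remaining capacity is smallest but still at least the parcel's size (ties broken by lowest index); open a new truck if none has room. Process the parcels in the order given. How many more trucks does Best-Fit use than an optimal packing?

1

Best-Fit: [50,25,43] [70,47] [76] [86,12] [69] [110] [86] [70] → 8 trucks.
Total size 744 kg; any packing needs at least ⌈744/120⌉ = 7 trucks.
An optimal packing achieves that bound: [110] [86,25] [86,12] [76,43] [70,50] [70,47] [69] → 7 trucks.
Excess: 8 − 7 = 1.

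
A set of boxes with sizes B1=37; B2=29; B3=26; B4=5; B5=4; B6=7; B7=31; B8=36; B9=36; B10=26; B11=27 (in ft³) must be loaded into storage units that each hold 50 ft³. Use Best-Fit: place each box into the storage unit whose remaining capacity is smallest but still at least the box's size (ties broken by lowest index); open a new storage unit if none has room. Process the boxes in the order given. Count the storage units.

8

B1 (37 ft³) → storage unit 1 (remaining 13 ft³)
B2 (29 ft³) → storage unit 2 (remaining 21 ft³)
B3 (26 ft³) → storage unit 3 (remaining 24 ft³)
B4 (5 ft³) → storage unit 1 (remaining 8 ft³)
B5 (4 ft³) → storage unit 1 (remaining 4 ft³)
B6 (7 ft³) → storage unit 2 (remaining 14 ft³)
B7 (31 ft³) → storage unit 4 (remaining 19 ft³)
B8 (36 ft³) → storage unit 5 (remaining 14 ft³)
B9 (36 ft³) → storage unit 6 (remaining 14 ft³)
B10 (26 ft³) → storage unit 7 (remaining 24 ft³)
B11 (27 ft³) → storage unit 8 (remaining 23 ft³)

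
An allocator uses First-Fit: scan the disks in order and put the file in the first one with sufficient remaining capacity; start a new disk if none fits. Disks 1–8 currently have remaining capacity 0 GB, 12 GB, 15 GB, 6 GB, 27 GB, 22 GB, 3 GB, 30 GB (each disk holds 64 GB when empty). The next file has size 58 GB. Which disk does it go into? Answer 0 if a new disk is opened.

No disk has ≥ 58 GB free, so a new disk is opened.

0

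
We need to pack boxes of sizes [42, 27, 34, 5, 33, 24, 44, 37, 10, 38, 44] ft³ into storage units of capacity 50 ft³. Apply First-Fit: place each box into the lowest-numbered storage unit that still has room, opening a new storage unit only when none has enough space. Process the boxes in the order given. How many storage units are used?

42 ft³ → storage unit 1 (remaining 8 ft³)
27 ft³ → storage unit 2 (remaining 23 ft³)
34 ft³ → storage unit 3 (remaining 16 ft³)
5 ft³ → storage unit 1 (remaining 3 ft³)
33 ft³ → storage unit 4 (remaining 17 ft³)
24 ft³ → storage unit 5 (remaining 26 ft³)
44 ft³ → storage unit 6 (remaining 6 ft³)
37 ft³ → storage unit 7 (remaining 13 ft³)
10 ft³ → storage unit 2 (remaining 13 ft³)
38 ft³ → storage unit 8 (remaining 12 ft³)
44 ft³ → storage unit 9 (remaining 6 ft³)
Final storage units: [42,5] [27,10] [34] [33] [24] [44] [37] [38] [44].

9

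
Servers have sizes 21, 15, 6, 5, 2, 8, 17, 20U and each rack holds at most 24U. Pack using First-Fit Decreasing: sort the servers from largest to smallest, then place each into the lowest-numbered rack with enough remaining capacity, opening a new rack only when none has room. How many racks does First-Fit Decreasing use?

Sorted descending: 21, 20, 17, 15, 8, 6, 5, 2.
Put 21U in rack 1; 3U remain.
Put 20U in rack 2; 4U remain.
Put 17U in rack 3; 7U remain.
Put 15U in rack 4; 9U remain.
Put 8U in rack 4; 1U remain.
Put 6U in rack 3; 1U remain.
Put 5U in rack 5; 19U remain.
Put 2U in rack 1; 1U remain.
Final racks: [21,2] [20] [17,6] [15,8] [5].

5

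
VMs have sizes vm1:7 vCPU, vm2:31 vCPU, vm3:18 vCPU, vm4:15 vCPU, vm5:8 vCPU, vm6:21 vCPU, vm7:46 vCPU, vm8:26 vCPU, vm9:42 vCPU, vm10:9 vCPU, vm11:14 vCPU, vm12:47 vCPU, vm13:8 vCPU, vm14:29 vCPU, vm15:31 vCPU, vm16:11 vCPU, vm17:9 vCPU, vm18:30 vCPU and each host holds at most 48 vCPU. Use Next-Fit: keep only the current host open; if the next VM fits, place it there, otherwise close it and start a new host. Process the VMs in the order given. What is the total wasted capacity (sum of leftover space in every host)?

126

host 1: place vm1 (7 vCPU), 41 vCPU left
host 1: place vm2 (31 vCPU), 10 vCPU left
host 2: place vm3 (18 vCPU), 30 vCPU left
host 2: place vm4 (15 vCPU), 15 vCPU left
host 2: place vm5 (8 vCPU), 7 vCPU left
host 3: place vm6 (21 vCPU), 27 vCPU left
host 4: place vm7 (46 vCPU), 2 vCPU left
host 5: place vm8 (26 vCPU), 22 vCPU left
host 6: place vm9 (42 vCPU), 6 vCPU left
host 7: place vm10 (9 vCPU), 39 vCPU left
host 7: place vm11 (14 vCPU), 25 vCPU left
host 8: place vm12 (47 vCPU), 1 vCPU left
host 9: place vm13 (8 vCPU), 40 vCPU left
host 9: place vm14 (29 vCPU), 11 vCPU left
host 10: place vm15 (31 vCPU), 17 vCPU left
host 10: place vm16 (11 vCPU), 6 vCPU left
host 11: place vm17 (9 vCPU), 39 vCPU left
host 11: place vm18 (30 vCPU), 9 vCPU left
11 hosts × 48 vCPU = 528 vCPU; used 402 vCPU; unused 126 vCPU.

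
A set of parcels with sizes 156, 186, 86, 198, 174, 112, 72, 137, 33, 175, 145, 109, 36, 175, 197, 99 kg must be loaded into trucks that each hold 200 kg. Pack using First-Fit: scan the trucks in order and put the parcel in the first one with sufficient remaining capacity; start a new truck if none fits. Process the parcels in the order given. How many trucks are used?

156 kg → truck 1 (remaining 44 kg)
186 kg → truck 2 (remaining 14 kg)
86 kg → truck 3 (remaining 114 kg)
198 kg → truck 4 (remaining 2 kg)
174 kg → truck 5 (remaining 26 kg)
112 kg → truck 3 (remaining 2 kg)
72 kg → truck 6 (remaining 128 kg)
137 kg → truck 7 (remaining 63 kg)
33 kg → truck 1 (remaining 11 kg)
175 kg → truck 8 (remaining 25 kg)
145 kg → truck 9 (remaining 55 kg)
109 kg → truck 6 (remaining 19 kg)
36 kg → truck 7 (remaining 27 kg)
175 kg → truck 10 (remaining 25 kg)
197 kg → truck 11 (remaining 3 kg)
99 kg → truck 12 (remaining 101 kg)

12 trucks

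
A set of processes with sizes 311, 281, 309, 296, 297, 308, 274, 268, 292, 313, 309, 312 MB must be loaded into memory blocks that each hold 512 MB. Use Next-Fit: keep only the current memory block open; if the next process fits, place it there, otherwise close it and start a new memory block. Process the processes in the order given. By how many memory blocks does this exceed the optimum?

0

Next-Fit: [311] [281] [309] [296] [297] [308] [274] [268] [292] [313] [309] [312] → 12 memory blocks.
12 processes exceed 256 MB (half the capacity), and no two of those can share a memory block, so at least 12 memory blocks are needed.
So 12 is already optimal.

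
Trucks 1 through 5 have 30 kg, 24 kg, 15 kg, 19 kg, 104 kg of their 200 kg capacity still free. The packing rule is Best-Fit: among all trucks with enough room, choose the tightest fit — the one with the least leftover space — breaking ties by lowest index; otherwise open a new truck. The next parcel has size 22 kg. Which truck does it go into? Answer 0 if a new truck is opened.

2

Trucks with room: truck 1 (30 kg), truck 2 (24 kg), truck 5 (104 kg).
Tightest fit is truck 2 with 24 kg free.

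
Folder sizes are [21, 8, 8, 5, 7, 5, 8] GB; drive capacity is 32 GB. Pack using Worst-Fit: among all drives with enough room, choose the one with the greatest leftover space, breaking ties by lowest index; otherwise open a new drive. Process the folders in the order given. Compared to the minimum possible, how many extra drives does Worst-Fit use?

Worst-Fit: [21,8] [8,5,7,5] [8] → 3 drives.
Total size 62 GB; any packing needs at least ⌈62/32⌉ = 2 drives.
An optimal packing achieves that bound: [21,5,5] [8,8,8,7] → 2 drives.
Excess: 3 − 2 = 1.

1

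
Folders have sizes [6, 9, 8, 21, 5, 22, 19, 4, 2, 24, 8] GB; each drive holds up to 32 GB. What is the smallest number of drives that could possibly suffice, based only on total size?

Total size = 6 + 9 + 8 + 21 + 5 + 22 + 19 + 4 + 2 + 24 + 8 = 128 GB.
⌈128 / 32⌉ = 4.

4 drives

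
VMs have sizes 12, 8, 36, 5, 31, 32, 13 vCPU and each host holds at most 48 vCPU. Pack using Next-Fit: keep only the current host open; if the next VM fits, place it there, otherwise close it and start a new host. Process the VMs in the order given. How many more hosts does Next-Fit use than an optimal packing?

1

Next-Fit: [12,8] [36,5] [31] [32,13] → 4 hosts.
Total size 137 vCPU; any packing needs at least ⌈137/48⌉ = 3 hosts.
An optimal packing achieves that bound: [36,12] [32,13] [31,8,5] → 3 hosts.
Excess: 4 − 3 = 1.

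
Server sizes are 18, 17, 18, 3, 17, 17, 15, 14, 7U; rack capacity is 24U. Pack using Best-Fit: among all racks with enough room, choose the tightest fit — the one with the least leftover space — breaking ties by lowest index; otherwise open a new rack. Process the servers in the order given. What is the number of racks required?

Put 18U in rack 1; 6U remain.
Put 17U in rack 2; 7U remain.
Put 18U in rack 3; 6U remain.
Put 3U in rack 1; 3U remain.
Put 17U in rack 4; 7U remain.
Put 17U in rack 5; 7U remain.
Put 15U in rack 6; 9U remain.
Put 14U in rack 7; 10U remain.
Put 7U in rack 2; 0U remain.
Final racks: [18,3] [17,7] [18] [17] [17] [15] [14].

7 racks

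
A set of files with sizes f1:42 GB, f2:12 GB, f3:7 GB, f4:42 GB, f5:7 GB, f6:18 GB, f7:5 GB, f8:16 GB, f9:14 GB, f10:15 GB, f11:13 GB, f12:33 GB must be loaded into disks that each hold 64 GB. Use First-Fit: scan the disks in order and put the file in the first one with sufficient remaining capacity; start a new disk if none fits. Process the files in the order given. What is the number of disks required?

Put f1 (42 GB) in disk 1; 22 GB remain.
Put f2 (12 GB) in disk 1; 10 GB remain.
Put f3 (7 GB) in disk 1; 3 GB remain.
Put f4 (42 GB) in disk 2; 22 GB remain.
Put f5 (7 GB) in disk 2; 15 GB remain.
Put f6 (18 GB) in disk 3; 46 GB remain.
Put f7 (5 GB) in disk 2; 10 GB remain.
Put f8 (16 GB) in disk 3; 30 GB remain.
Put f9 (14 GB) in disk 3; 16 GB remain.
Put f10 (15 GB) in disk 3; 1 GB remain.
Put f11 (13 GB) in disk 4; 51 GB remain.
Put f12 (33 GB) in disk 4; 18 GB remain.
Final disks: [42,12,7] [42,7,5] [18,16,14,15] [13,33].

4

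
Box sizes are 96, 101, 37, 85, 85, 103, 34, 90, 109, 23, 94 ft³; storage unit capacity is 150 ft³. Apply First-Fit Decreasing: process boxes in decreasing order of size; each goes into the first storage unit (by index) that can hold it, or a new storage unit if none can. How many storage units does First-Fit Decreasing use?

Sorted descending: 109, 103, 101, 96, 94, 90, 85, 85, 37, 34, 23.
109 ft³ → storage unit 1 (remaining 41 ft³)
103 ft³ → storage unit 2 (remaining 47 ft³)
101 ft³ → storage unit 3 (remaining 49 ft³)
96 ft³ → storage unit 4 (remaining 54 ft³)
94 ft³ → storage unit 5 (remaining 56 ft³)
90 ft³ → storage unit 6 (remaining 60 ft³)
85 ft³ → storage unit 7 (remaining 65 ft³)
85 ft³ → storage unit 8 (remaining 65 ft³)
37 ft³ → storage unit 1 (remaining 4 ft³)
34 ft³ → storage unit 2 (remaining 13 ft³)
23 ft³ → storage unit 3 (remaining 26 ft³)

8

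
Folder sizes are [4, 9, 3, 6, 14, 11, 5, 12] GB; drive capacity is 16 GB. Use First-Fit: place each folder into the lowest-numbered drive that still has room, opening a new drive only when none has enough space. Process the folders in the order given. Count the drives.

Put 4 GB in drive 1; 12 GB remain.
Put 9 GB in drive 1; 3 GB remain.
Put 3 GB in drive 1; 0 GB remain.
Put 6 GB in drive 2; 10 GB remain.
Put 14 GB in drive 3; 2 GB remain.
Put 11 GB in drive 4; 5 GB remain.
Put 5 GB in drive 2; 5 GB remain.
Put 12 GB in drive 5; 4 GB remain.

5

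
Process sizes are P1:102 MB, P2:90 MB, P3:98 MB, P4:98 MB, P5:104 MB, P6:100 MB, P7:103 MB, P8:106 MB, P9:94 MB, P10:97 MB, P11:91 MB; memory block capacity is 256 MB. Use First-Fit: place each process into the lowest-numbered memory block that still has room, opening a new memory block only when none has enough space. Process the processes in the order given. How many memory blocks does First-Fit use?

6

P1 (102 MB) → memory block 1 (remaining 154 MB)
P2 (90 MB) → memory block 1 (remaining 64 MB)
P3 (98 MB) → memory block 2 (remaining 158 MB)
P4 (98 MB) → memory block 2 (remaining 60 MB)
P5 (104 MB) → memory block 3 (remaining 152 MB)
P6 (100 MB) → memory block 3 (remaining 52 MB)
P7 (103 MB) → memory block 4 (remaining 153 MB)
P8 (106 MB) → memory block 4 (remaining 47 MB)
P9 (94 MB) → memory block 5 (remaining 162 MB)
P10 (97 MB) → memory block 5 (remaining 65 MB)
P11 (91 MB) → memory block 6 (remaining 165 MB)
Final memory blocks: [102,90] [98,98] [104,100] [103,106] [94,97] [91].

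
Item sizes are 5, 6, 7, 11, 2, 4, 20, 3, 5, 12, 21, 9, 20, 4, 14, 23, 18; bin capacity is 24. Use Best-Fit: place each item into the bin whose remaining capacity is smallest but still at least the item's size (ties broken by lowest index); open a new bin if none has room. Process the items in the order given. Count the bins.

9 bins

Put 5 in bin 1; 19 remain.
Put 6 in bin 1; 13 remain.
Put 7 in bin 1; 6 remain.
Put 11 in bin 2; 13 remain.
Put 2 in bin 1; 4 remain.
Put 4 in bin 1; 0 remain.
Put 20 in bin 3; 4 remain.
Put 3 in bin 3; 1 remain.
Put 5 in bin 2; 8 remain.
Put 12 in bin 4; 12 remain.
Put 21 in bin 5; 3 remain.
Put 9 in bin 4; 3 remain.
Put 20 in bin 6; 4 remain.
Put 4 in bin 6; 0 remain.
Put 14 in bin 7; 10 remain.
Put 23 in bin 8; 1 remain.
Put 18 in bin 9; 6 remain.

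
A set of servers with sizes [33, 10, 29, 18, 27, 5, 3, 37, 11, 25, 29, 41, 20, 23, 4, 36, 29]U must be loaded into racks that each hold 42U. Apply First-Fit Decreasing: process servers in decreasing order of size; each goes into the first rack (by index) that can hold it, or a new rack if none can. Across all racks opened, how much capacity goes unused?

Sorted descending: 41, 37, 36, 33, 29, 29, 29, 27, 25, 23, 20, 18, 11, 10, 5, 4, 3.
rack 1: place 41U, 1U left
rack 2: place 37U, 5U left
rack 3: place 36U, 6U left
rack 4: place 33U, 9U left
rack 5: place 29U, 13U left
rack 6: place 29U, 13U left
rack 7: place 29U, 13U left
rack 8: place 27U, 15U left
rack 9: place 25U, 17U left
rack 10: place 23U, 19U left
rack 11: place 20U, 22U left
rack 10: place 18U, 1U left
rack 5: place 11U, 2U left
rack 6: place 10U, 3U left
rack 2: place 5U, 0U left
rack 3: place 4U, 2U left
rack 4: place 3U, 6U left
11 racks × 42U = 462U; used 380U; unused 82U.

82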